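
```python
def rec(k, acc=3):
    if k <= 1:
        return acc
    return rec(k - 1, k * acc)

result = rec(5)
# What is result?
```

Accumulator trace (n, acc): (5, 3) -> (4, 15) -> (3, 60) -> (2, 180) -> (1, 360) -> return 360

Answer: 360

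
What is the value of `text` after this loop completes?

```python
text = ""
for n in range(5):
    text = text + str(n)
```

Concatenate digits 0 to 4
`text` takes the values: "" → "0" → "01" → "012" → "0123" → "01234"

Answer: "01234"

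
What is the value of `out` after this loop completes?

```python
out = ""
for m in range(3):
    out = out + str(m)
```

Concatenate digits 0 to 2
`out` takes the values: "" → "0" → "01" → "012"

Answer: "012"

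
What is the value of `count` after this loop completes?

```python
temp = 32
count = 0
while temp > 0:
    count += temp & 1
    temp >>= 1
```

Count set bits in 32 (binary: 0b100000)
`count` takes the values: 0 → 1

Answer: 1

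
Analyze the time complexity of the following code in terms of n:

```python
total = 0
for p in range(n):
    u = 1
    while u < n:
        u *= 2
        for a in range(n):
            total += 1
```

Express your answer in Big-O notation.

Each loop level contributes: n × log n × n. Multiplying the contributions gives O(n^2 log n).

Answer: O(n^2 log n)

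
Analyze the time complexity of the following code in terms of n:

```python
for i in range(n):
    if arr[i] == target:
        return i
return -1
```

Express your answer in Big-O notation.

This is Linear search in an array. Time complexity: O(n).

Answer: O(n)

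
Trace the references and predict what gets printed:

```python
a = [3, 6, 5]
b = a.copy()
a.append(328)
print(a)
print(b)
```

Key concept: list.copy() creates independent copy.
Step by step:
`a = [3, 6, 5]` → a = [3, 6, 5]
`b = a.copy()` → b = [3, 6, 5]
`a.append(328)` → a = [3, 6, 5, 328]
`print(a)` → prints [3, 6, 5, 328]
`print(b)` → prints [3, 6, 5]

Answer:
[3, 6, 5, 328]
[3, 6, 5]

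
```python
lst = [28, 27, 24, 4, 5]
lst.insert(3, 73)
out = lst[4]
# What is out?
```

Trace:
`lst = [28, 27, 24, 4, 5]` → lst = [28, 27, 24, 4, 5]
`lst.insert(3, 73)` → lst = [28, 27, 24, 73, 4, 5]
`out = lst[4]` → out = 4
So out = 4

Answer: 4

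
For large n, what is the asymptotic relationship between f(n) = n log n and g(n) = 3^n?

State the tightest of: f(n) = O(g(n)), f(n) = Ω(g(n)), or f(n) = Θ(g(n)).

n log n vs 3^n: f(n) = O(g(n)) but not Ω(g(n)) — 3^n grows strictly faster than n log n.

Answer: f(n) = O(g(n)) but not Ω(g(n)) — 3^n grows strictly faster than n log n.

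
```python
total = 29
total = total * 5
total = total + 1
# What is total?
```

Trace:
`total = 29` → total = 29
`total = total * 5` → total = 145
`total = total + 1` → total = 146
So total = 146

Answer: 146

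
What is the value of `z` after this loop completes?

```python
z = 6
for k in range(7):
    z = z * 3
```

Multiply by 3, 7 times: 6 * 3^7 = 13122
`z` takes the values: 6 → 18 → 54 → 162 → 486 → 1458 → 4374 → 13122

Answer: 13122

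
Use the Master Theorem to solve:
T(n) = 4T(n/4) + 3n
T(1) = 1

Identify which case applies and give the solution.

a=4, b=4, f(n)=3n. log_4(4) = 1. Since c=1 = 1, Case 2 applies: T(n) = Θ(n^log_b(a) · log n) = O(n log n).

Answer: O(n log n) - Case 2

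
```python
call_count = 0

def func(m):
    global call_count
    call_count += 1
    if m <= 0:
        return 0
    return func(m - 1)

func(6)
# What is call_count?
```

Linear recursion stepping by 1: 7 calls from m=6 down to ≤0.

Answer: 7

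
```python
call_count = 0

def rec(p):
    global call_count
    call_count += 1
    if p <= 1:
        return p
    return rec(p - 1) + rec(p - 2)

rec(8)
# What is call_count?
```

Calls(p) = 1 + Calls(p-1) + Calls(p-2); Calls(0)=Calls(1)=1. For p=8 this gives 67.

Answer: 67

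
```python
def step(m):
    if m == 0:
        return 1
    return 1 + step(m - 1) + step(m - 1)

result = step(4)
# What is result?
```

step(m) = 1 + 2·step(m-1), step(0)=1. Closed form: (1+1)·2^4 - 1 = 31.

Answer: 31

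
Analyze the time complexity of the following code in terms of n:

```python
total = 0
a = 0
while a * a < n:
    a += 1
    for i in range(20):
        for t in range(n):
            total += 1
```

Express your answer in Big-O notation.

Each loop level contributes: √n × 1 × n. Multiplying the contributions gives O(n√n).

Answer: O(n√n)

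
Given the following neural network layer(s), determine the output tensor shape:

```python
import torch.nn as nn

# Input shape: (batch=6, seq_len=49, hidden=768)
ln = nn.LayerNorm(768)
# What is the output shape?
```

Input: (6, 49, 768) -> Output: (6, 49, 768)

Answer: (6, 49, 768)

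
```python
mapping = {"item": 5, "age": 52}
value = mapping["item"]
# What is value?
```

Trace:
`mapping = {"item": 5, "age": 52}` → mapping = {'item': 5, 'age': 52}
`value = mapping["item"]` → value = 5
So value = 5

Answer: 5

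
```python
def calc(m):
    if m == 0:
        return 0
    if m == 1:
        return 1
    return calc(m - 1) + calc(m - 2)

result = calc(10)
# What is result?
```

Build up from base cases: calc(0)=0, calc(1)=1, calc(2)=1, calc(3)=2, calc(4)=3, calc(5)=5, calc(6)=8, ..., calc(10)=55

Answer: 55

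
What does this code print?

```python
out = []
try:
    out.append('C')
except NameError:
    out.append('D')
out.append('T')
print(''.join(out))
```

Execution trace: 'C' (try body, no exception) → 'T' (after the try/except). Output: CT

Answer: CT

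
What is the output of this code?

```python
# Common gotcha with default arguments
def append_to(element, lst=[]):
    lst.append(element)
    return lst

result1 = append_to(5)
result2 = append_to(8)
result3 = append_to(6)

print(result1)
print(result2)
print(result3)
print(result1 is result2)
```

Key concept: mutable default argument gotcha.
Step by step:
`result1 = append_to(5)` → result1 = [5]
`result2 = append_to(8)` → result1 = [5, 8] (same object as result2); result2 = [5, 8] (same object as result1)
`result3 = append_to(6)` → result1 = [5, 8, 6] (same object as result2, result3); result2 = [5, 8, 6] (same object as result1, result3); result3 = [5, 8, 6] (same object as result1, result2)
`print(result1)` → prints [5, 8, 6]
`print(result2)` → prints [5, 8, 6]
`print(result3)` → prints [5, 8, 6]
`print(result1 is result2)` → prints True

Answer:
[5, 8, 6]
[5, 8, 6]
[5, 8, 6]
True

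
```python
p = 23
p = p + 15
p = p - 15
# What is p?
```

Trace:
`p = 23` → p = 23
`p = p + 15` → p = 38
`p = p - 15` → p = 23
So p = 23

Answer: 23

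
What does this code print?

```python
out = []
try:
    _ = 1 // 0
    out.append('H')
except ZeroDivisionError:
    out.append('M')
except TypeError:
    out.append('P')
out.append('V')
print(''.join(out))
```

Execution trace: 'M' (except ZeroDivisionError) → 'V' (after the try/except). Output: MV

Answer: MV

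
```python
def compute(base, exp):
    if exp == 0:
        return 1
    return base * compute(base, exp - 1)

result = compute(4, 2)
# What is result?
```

compute(4, 2) = 4 * 4 = 16

Answer: 16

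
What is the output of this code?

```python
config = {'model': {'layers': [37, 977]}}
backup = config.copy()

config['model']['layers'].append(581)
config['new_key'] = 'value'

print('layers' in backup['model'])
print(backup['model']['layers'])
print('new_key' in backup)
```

Key concept: shallow copy gotcha with nested dict.
Step by step:
`config = {'model': {'layers': [37, 977]}}` → config = {'model': {'layers': [37, 977]}}
`backup = config.copy()` → backup = {'model': {'layers': [37, 977]}}
`config['model']['layers'].append(581)` → config = {'model': {'layers': [37, 977, 581]}}; backup = {'model': {'layers': [37, 977, 581]}}
`config['new_key'] = 'value'` → config = {'model': {'layers': [37, 977, 581]}, 'new_key': 'value'}
`print('layers' in backup['model'])` → prints True
`print(backup['model']['layers'])` → prints [37, 977, 581]
`print('new_key' in backup)` → prints False

Answer:
True
[37, 977, 581]
False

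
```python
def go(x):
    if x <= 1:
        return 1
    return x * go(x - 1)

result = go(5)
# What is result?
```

go(5) = 5 * 4 * 3 * 2 * 1 = 120

Answer: 120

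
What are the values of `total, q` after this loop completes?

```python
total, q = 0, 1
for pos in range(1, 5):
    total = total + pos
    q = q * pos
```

Sum and factorial of 1 to 4
`total, q` takes the values: (0, 1) → (1, 1) → (3, 1) → (3, 2) → (6, 2) → (6, 6) → (10, 6) → (10, 24)

Answer: 10, 24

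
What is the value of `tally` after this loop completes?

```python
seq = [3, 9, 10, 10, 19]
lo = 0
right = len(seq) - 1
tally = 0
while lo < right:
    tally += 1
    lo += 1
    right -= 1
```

Iterations until pointers meet (list length 5)
`tally` takes the values: 0 → 1 → 2

Answer: 2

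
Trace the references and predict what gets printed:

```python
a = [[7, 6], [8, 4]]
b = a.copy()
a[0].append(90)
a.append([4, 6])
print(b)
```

Key concept: shallow copy with nested lists.
Step by step:
`a = [[7, 6], [8, 4]]` → a = [[7, 6], [8, 4]]
`b = a.copy()` → b = [[7, 6], [8, 4]]
`a[0].append(90)` → a = [[7, 6, 90], [8, 4]]; b = [[7, 6, 90], [8, 4]]
`a.append([4, 6])` → a = [[7, 6, 90], [8, 4], [4, 6]]
`print(b)` → prints [[7, 6, 90], [8, 4]]

Answer: [[7, 6, 90], [8, 4]]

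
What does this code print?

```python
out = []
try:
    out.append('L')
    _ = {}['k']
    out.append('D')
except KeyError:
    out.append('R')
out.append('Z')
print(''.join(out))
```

Execution trace: 'L' (try body) → 'R' (except KeyError) → 'Z' (after the try/except). Output: LRZ

Answer: LRZ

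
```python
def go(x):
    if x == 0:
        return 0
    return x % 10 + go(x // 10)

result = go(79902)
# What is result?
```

Sum of digits of 79902: 2 + 0 + 9 + 9 + 7 = 27

Answer: 27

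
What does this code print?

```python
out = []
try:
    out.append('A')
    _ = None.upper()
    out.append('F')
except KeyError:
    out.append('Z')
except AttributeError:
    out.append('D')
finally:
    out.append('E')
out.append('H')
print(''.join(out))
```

Execution trace: 'A' (try body) → 'D' (except AttributeError) → 'E' (finally) → 'H' (after the try/except). Output: ADEH

Answer: ADEH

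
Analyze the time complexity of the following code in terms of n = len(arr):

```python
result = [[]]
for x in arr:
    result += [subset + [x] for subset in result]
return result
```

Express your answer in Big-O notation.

This is subset (power-set) generation — 2^n subsets, each materialised as a list of up to n elements. Time complexity: O(n · 2^n).

Answer: O(n · 2^n)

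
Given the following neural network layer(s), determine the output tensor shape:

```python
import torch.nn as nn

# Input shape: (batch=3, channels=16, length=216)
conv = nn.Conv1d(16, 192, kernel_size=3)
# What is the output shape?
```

Input: (3, 16, 216) -> Output: (3, 192, 214)

Answer: (3, 192, 214)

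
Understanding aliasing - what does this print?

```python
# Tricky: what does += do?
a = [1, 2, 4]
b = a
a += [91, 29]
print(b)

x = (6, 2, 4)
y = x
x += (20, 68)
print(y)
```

Key concept: += behavior differs for mutable vs immutable.
Step by step:
`a = [1, 2, 4]` → a = [1, 2, 4]
`b = a` → b = [1, 2, 4] (same object as a)
`a += [91, 29]` → a = [1, 2, 4, 91, 29] (same object as b); b = [1, 2, 4, 91, 29] (same object as a)
`print(b)` → prints [1, 2, 4, 91, 29]
`x = (6, 2, 4)` → x = (6, 2, 4)
`y = x` → y = (6, 2, 4)
`x += (20, 68)` → x = (6, 2, 4, 20, 68)
`print(y)` → prints (6, 2, 4)

Answer:
[1, 2, 4, 91, 29]
(6, 2, 4)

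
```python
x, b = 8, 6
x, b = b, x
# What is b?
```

Trace:
`x, b = 8, 6` → x = 8; b = 6
`x, b = b, x` → x = 6; b = 8
So b = 8

Answer: 8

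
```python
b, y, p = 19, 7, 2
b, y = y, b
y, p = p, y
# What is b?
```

Trace:
`b, y, p = 19, 7, 2` → b = 19; y = 7; p = 2
`b, y = y, b` → b = 7; y = 19
`y, p = p, y` → y = 2; p = 19
So b = 7

Answer: 7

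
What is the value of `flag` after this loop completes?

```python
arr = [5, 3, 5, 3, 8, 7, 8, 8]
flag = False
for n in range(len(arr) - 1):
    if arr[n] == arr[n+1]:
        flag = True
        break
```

Check consecutive duplicates in [5, 3, 5, 3, 8, 7, 8, 8]
`flag` takes the values: False → True

Answer: True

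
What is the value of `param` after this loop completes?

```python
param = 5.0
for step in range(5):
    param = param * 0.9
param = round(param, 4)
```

Exponential decay: 5.0 * 0.9^5
`param` takes the values: 5.0 → 4.5 → 4.05 → 3.645 → 3.2805 → 2.95245 → 2.9525

Answer: 2.9525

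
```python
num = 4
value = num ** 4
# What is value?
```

Trace:
`num = 4` → num = 4
`value = num ** 4` → value = 256
So value = 256

Answer: 256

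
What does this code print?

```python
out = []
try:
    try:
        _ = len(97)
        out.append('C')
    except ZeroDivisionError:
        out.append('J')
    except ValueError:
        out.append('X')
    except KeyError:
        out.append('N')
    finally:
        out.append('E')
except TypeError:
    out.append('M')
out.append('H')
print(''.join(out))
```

Execution trace: 'E' (finally) → 'M' (outer except TypeError) → 'H' (after the try/except). Output: EMH

Answer: EMH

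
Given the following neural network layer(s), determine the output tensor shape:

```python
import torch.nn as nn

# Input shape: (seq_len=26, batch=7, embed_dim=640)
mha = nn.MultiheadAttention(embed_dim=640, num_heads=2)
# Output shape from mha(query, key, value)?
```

Input: (26, 7, 640) -> Output: (26, 7, 640)

Answer: (26, 7, 640)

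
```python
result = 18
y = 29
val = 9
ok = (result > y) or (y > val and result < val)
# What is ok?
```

Trace:
`result = 18` → result = 18
`y = 29` → y = 29
`val = 9` → val = 9
`ok = (result > y) or (y > val and result < val)` → ok = False
So ok = False

Answer: False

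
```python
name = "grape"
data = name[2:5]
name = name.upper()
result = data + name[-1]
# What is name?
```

Trace:
`name = "grape"` → name = 'grape'
`data = name[2:5]` → data = 'ape'
`name = name.upper()` → name = 'GRAPE'
`result = data + name[-1]` → result = 'apeE'
So name = 'GRAPE'

Answer: 'GRAPE'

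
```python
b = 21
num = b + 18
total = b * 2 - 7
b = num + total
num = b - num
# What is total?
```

Trace:
`b = 21` → b = 21
`num = b + 18` → num = 39
`total = b * 2 - 7` → total = 35
`b = num + total` → b = 74
`num = b - num` → num = 35
So total = 35

Answer: 35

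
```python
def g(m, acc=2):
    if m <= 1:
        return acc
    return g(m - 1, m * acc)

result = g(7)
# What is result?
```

Accumulator trace (n, acc): (7, 2) -> (6, 14) -> (5, 84) -> (4, 420) -> (3, 1680) -> (2, 5040) -> (1, 10080) -> return 10080

Answer: 10080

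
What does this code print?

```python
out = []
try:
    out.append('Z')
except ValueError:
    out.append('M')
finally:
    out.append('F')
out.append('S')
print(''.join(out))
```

Execution trace: 'Z' (try body, no exception) → 'F' (finally) → 'S' (after the try/except). Output: ZFS

Answer: ZFS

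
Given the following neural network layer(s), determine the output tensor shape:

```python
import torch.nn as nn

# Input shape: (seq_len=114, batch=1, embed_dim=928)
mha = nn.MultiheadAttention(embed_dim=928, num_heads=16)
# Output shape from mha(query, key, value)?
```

Input: (114, 1, 928) -> Output: (114, 1, 928)

Answer: (114, 1, 928)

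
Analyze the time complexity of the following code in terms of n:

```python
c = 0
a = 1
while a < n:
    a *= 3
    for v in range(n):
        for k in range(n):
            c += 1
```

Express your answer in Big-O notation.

Each loop level contributes: log n × n × n. Multiplying the contributions gives O(n^2 log n).

Answer: O(n^2 log n)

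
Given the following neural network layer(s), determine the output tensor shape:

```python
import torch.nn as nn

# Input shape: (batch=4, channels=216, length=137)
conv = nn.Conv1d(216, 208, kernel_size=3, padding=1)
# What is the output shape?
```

Input: (4, 216, 137) -> Output: (4, 208, 137)

Answer: (4, 208, 137)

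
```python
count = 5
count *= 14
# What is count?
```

Trace:
`count = 5` → count = 5
`count *= 14` → count = 70
So count = 70

Answer: 70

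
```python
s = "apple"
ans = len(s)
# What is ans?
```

Trace:
`s = "apple"` → s = 'apple'
`ans = len(s)` → ans = 5
So ans = 5

Answer: 5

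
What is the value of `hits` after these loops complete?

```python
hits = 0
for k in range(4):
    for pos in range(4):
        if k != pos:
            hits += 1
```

4² - 4 (exclude diagonal)
`hits` takes the values: 0 → 1 → 2 → 3 → 4 → 5 → 6 → 7 → 8 → 9 → 10 → 11 → 12

Answer: 12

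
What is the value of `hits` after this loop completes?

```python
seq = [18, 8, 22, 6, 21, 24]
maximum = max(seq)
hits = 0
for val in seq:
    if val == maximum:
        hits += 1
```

Count of max value 24 in [18, 8, 22, 6, 21, 24]
`hits` takes the values: 0 → 1

Answer: 1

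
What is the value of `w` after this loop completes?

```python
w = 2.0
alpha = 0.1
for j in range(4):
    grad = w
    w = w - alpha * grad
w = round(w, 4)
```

Gradient descent: w = 2.0 * (1 - 0.1)^4
`w` takes the values: 2.0 → 1.8 → 1.62 → 1.458 → 1.3122

Answer: 1.3122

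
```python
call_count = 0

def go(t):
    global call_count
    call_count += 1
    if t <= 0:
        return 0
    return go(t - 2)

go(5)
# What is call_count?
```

Linear recursion stepping by 2: 4 calls from t=5 down to ≤0.

Answer: 4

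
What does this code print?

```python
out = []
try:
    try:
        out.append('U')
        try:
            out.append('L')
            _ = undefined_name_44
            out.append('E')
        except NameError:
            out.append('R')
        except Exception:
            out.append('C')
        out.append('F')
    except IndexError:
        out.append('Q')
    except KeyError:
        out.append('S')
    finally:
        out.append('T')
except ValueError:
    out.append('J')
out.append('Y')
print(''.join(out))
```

Execution trace: 'U' (try body) → 'L' (inner try body) → 'R' (inner except NameError) → 'F' (try body, no exception) → 'T' (finally) → 'Y' (after the try/except). Output: ULRFTY

Answer: ULRFTY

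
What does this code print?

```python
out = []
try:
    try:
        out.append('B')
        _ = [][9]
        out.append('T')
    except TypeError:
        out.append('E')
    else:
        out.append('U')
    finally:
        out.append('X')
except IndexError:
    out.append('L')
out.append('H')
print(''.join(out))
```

Execution trace: 'B' (try body) → 'X' (finally) → 'L' (outer except IndexError) → 'H' (after the try/except). Output: BXLH

Answer: BXLH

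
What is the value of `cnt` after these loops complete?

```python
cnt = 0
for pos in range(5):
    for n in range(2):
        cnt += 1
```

5 * 2 = 10
`cnt` takes the values: 0 → 1 → 2 → 3 → 4 → 5 → 6 → 7 → 8 → 9 → 10

Answer: 10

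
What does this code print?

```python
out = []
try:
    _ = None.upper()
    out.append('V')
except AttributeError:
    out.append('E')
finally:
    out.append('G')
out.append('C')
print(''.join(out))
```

Execution trace: 'E' (except AttributeError) → 'G' (finally) → 'C' (after the try/except). Output: EGC

Answer: EGC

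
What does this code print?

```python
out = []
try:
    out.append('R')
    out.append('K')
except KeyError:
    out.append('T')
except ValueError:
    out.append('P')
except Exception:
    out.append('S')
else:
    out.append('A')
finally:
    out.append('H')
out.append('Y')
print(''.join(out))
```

Execution trace: 'R' (try body) → 'K' (try body, no exception) → 'A' (else) → 'H' (finally) → 'Y' (after the try/except). Output: RKAHY

Answer: RKAHY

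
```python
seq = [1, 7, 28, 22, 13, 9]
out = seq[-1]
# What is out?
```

Trace:
`seq = [1, 7, 28, 22, 13, 9]` → seq = [1, 7, 28, 22, 13, 9]
`out = seq[-1]` → out = 9
So out = 9

Answer: 9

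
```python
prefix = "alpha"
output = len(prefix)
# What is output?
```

Trace:
`prefix = "alpha"` → prefix = 'alpha'
`output = len(prefix)` → output = 5
So output = 5

Answer: 5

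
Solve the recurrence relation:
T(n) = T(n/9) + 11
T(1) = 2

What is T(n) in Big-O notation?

Each step divides n by 9 and adds 11. After log_9(n) steps we reach T(1)=2. So T(n) = 11·log_9(n) + 2 = O(log n).

Answer: O(log n)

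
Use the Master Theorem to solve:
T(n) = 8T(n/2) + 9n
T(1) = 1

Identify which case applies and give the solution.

a=8, b=2, f(n)=9n. log_2(8) = 3. Since c=1 < 3, Case 1 applies: T(n) = Θ(n^log_b(a)) = O(n^3).

Answer: O(n^3) - Case 1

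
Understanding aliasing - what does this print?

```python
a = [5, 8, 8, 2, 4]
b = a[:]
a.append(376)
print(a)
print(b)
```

Key concept: slice [:] creates copy.
Step by step:
`a = [5, 8, 8, 2, 4]` → a = [5, 8, 8, 2, 4]
`b = a[:]` → b = [5, 8, 8, 2, 4]
`a.append(376)` → a = [5, 8, 8, 2, 4, 376]
`print(a)` → prints [5, 8, 8, 2, 4, 376]
`print(b)` → prints [5, 8, 8, 2, 4]

Answer:
[5, 8, 8, 2, 4, 376]
[5, 8, 8, 2, 4]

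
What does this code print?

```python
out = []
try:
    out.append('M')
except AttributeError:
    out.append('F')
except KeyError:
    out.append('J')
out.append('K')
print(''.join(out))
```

Execution trace: 'M' (try body, no exception) → 'K' (after the try/except). Output: MK

Answer: MK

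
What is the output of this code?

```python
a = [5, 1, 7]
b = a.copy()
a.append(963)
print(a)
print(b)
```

Key concept: list.copy() creates independent copy.
Step by step:
`a = [5, 1, 7]` → a = [5, 1, 7]
`b = a.copy()` → b = [5, 1, 7]
`a.append(963)` → a = [5, 1, 7, 963]
`print(a)` → prints [5, 1, 7, 963]
`print(b)` → prints [5, 1, 7]

Answer:
[5, 1, 7, 963]
[5, 1, 7]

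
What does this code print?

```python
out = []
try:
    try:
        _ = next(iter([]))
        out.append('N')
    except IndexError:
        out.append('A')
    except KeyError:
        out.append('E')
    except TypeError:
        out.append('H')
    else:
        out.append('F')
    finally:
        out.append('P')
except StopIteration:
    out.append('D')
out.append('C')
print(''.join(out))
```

Execution trace: 'P' (finally) → 'D' (outer except StopIteration) → 'C' (after the try/except). Output: PDC

Answer: PDC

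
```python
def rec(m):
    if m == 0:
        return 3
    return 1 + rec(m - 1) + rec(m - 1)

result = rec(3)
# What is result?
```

rec(m) = 1 + 2·rec(m-1), rec(0)=3. Closed form: (3+1)·2^3 - 1 = 31.

Answer: 31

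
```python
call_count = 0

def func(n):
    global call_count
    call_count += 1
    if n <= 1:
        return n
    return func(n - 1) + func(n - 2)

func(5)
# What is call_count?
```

Calls(n) = 1 + Calls(n-1) + Calls(n-2); Calls(0)=Calls(1)=1. For n=5 this gives 15.

Answer: 15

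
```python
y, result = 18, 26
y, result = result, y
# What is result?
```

Trace:
`y, result = 18, 26` → y = 18; result = 26
`y, result = result, y` → y = 26; result = 18
So result = 18

Answer: 18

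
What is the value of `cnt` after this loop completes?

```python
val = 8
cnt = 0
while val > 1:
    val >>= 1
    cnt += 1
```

Count right shifts until 1
`cnt` takes the values: 0 → 1 → 2 → 3

Answer: 3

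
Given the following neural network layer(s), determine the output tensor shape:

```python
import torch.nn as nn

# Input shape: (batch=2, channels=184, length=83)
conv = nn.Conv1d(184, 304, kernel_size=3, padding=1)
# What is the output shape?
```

Input: (2, 184, 83) -> Output: (2, 304, 83)

Answer: (2, 304, 83)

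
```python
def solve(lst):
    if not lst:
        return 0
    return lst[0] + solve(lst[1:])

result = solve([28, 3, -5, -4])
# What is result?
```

28 + 3 + (-5) + (-4) + 0 = 22

Answer: 22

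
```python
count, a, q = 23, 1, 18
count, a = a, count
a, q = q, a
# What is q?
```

Trace:
`count, a, q = 23, 1, 18` → count = 23; a = 1; q = 18
`count, a = a, count` → count = 1; a = 23
`a, q = q, a` → a = 18; q = 23
So q = 23

Answer: 23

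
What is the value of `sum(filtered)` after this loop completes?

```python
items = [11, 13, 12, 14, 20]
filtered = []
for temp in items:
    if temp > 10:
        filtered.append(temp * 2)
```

Sum of doubled values > 10
`filtered` takes the values: [] → [22] → [22, 26] → [22, 26, 24] → [22, 26, 24, 28] → [22, 26, 24, 28, 40]
So `sum(filtered)` = 140

Answer: 140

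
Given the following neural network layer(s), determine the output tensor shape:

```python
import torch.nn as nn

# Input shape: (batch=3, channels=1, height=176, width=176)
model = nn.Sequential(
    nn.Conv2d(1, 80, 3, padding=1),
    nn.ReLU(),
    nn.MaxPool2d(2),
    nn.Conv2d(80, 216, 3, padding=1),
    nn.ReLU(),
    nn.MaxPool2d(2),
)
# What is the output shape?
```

Input: (3, 1, 176, 176) -> after first Conv2d: (3, 80, 176, 176) -> after first MaxPool2d: (3, 80, 88, 88) -> after second Conv2d: (3, 216, 88, 88) -> Output: (3, 216, 44, 44)

Answer: (3, 216, 44, 44)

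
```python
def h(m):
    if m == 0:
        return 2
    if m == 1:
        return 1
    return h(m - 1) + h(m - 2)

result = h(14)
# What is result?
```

Build up from base cases: h(0)=2, h(1)=1, h(2)=3, h(3)=4, h(4)=7, h(5)=11, h(6)=18, ..., h(14)=843

Answer: 843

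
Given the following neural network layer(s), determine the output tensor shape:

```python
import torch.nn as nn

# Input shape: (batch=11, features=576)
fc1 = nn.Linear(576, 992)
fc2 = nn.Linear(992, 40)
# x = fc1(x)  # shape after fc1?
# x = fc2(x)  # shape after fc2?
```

Input: (11, 576) -> after fc1: (11, 992) -> Output: (11, 40)

Answer: (11, 40)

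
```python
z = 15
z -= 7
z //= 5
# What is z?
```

Trace:
`z = 15` → z = 15
`z -= 7` → z = 8
`z //= 5` → z = 1
So z = 1

Answer: 1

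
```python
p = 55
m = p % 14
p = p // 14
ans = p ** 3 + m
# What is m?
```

Trace:
`p = 55` → p = 55
`m = p % 14` → m = 13
`p = p // 14` → p = 3
`ans = p ** 3 + m` → ans = 40
So m = 13

Answer: 13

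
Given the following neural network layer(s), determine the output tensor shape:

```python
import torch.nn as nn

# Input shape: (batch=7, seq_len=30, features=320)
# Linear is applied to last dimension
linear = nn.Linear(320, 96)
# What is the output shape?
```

Input: (7, 30, 320) -> Output: (7, 30, 96)

Answer: (7, 30, 96)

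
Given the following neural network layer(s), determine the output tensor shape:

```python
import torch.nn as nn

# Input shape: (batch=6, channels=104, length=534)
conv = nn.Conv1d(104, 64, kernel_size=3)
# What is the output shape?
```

Input: (6, 104, 534) -> Output: (6, 64, 532)

Answer: (6, 64, 532)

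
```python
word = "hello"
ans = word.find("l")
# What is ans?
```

Trace:
`word = "hello"` → word = 'hello'
`ans = word.find("l")` → ans = 2
So ans = 2

Answer: 2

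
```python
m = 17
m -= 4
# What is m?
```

Trace:
`m = 17` → m = 17
`m -= 4` → m = 13
So m = 13

Answer: 13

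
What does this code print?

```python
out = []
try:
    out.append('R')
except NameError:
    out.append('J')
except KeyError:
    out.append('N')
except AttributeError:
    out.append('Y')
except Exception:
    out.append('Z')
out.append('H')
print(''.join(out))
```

Execution trace: 'R' (try body, no exception) → 'H' (after the try/except). Output: RH

Answer: RH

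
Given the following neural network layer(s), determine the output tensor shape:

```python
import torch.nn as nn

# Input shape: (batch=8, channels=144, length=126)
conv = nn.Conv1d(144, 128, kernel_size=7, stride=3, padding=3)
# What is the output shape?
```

Input: (8, 144, 126) -> Output: (8, 128, 42)

Answer: (8, 128, 42)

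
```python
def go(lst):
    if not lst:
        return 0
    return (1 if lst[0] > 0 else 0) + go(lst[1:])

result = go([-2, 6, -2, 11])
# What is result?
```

Count of positive elements in [-2, 6, -2, 11] = 2

Answer: 2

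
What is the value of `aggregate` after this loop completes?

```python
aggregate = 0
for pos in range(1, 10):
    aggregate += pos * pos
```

Sum of squares 1² to 9² = 285
`aggregate` takes the values: 0 → 1 → 5 → 14 → 30 → 55 → 91 → 140 → 204 → 285

Answer: 285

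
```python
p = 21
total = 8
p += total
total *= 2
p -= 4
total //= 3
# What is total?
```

Trace:
`p = 21` → p = 21
`total = 8` → total = 8
`p += total` → p = 29
`total *= 2` → total = 16
`p -= 4` → p = 25
`total //= 3` → total = 5
So total = 5

Answer: 5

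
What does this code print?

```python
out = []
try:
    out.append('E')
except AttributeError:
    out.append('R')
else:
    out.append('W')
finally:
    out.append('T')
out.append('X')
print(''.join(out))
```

Execution trace: 'E' (try body, no exception) → 'W' (else) → 'T' (finally) → 'X' (after the try/except). Output: EWTX

Answer: EWTX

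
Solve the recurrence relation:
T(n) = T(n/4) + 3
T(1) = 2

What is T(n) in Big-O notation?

Each step divides n by 4 and adds 3. After log_4(n) steps we reach T(1)=2. So T(n) = 3·log_4(n) + 2 = O(log n).

Answer: O(log n)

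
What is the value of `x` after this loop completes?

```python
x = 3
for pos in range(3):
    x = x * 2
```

Multiply by 2, 3 times: 3 * 2^3 = 24
`x` takes the values: 3 → 6 → 12 → 24

Answer: 24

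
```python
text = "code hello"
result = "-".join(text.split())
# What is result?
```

Trace:
`text = "code hello"` → text = 'code hello'
`result = "-".join(text.split())` → result = 'code-hello'
So result = 'code-hello'

Answer: 'code-hello'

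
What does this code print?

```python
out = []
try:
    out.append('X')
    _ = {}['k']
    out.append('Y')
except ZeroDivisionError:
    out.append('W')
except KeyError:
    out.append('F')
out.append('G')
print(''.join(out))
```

Execution trace: 'X' (try body) → 'F' (except KeyError) → 'G' (after the try/except). Output: XFG

Answer: XFG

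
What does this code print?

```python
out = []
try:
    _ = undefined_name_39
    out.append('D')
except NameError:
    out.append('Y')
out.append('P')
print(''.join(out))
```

Execution trace: 'Y' (except NameError) → 'P' (after the try/except). Output: YP

Answer: YP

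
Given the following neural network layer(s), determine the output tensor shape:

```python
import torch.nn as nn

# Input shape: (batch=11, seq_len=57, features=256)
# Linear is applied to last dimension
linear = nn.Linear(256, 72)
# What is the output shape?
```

Input: (11, 57, 256) -> Output: (11, 57, 72)

Answer: (11, 57, 72)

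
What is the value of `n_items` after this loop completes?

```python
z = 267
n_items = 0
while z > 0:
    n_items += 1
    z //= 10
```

Count digits by repeated division by 10
`n_items` takes the values: 0 → 1 → 2 → 3

Answer: 3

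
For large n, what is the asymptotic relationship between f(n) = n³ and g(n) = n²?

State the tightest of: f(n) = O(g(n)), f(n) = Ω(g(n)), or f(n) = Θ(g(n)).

n³ vs n²: f(n) = Ω(g(n)) but not O(g(n)) — n³ grows strictly faster than n².

Answer: f(n) = Ω(g(n)) but not O(g(n)) — n³ grows strictly faster than n².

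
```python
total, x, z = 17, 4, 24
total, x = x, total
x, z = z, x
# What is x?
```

Trace:
`total, x, z = 17, 4, 24` → total = 17; x = 4; z = 24
`total, x = x, total` → total = 4; x = 17
`x, z = z, x` → x = 24; z = 17
So x = 24

Answer: 24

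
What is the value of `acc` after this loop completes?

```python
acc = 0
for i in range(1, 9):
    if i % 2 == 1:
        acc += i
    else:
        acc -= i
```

Add odd, subtract even
`acc` takes the values: 0 → 1 → -1 → 2 → -2 → 3 → -3 → 4 → -4

Answer: -4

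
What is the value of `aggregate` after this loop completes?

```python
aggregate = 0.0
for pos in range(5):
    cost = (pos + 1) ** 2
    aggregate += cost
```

Sum of squared losses 1² + 2² + ... + 5²
`aggregate` takes the values: 0.0 → 1.0 → 5.0 → 14.0 → 30.0 → 55.0

Answer: 55.0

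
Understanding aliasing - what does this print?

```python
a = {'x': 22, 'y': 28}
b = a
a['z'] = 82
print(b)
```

Key concept: dict aliasing.
Step by step:
`a = {'x': 22, 'y': 28}` → a = {'x': 22, 'y': 28}
`b = a` → b = {'x': 22, 'y': 28} (same object as a)
`a['z'] = 82` → a = {'x': 22, 'y': 28, 'z': 82} (same object as b); b = {'x': 22, 'y': 28, 'z': 82} (same object as a)
`print(b)` → prints {'x': 22, 'y': 28, 'z': 82}

Answer: {'x': 22, 'y': 28, 'z': 82}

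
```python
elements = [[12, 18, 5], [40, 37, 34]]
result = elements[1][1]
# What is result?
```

Trace:
`elements = [[12, 18, 5], [40, 37, 34]]` → elements = [[12, 18, 5], [40, 37, 34]]
`result = elements[1][1]` → result = 37
So result = 37

Answer: 37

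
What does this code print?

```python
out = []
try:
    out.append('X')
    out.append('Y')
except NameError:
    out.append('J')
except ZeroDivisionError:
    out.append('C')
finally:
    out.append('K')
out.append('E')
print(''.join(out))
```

Execution trace: 'X' (try body) → 'Y' (try body, no exception) → 'K' (finally) → 'E' (after the try/except). Output: XYKE

Answer: XYKE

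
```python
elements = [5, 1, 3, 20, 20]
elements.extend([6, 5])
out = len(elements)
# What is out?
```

Trace:
`elements = [5, 1, 3, 20, 20]` → elements = [5, 1, 3, 20, 20]
`elements.extend([6, 5])` → elements = [5, 1, 3, 20, 20, 6, 5]
`out = len(elements)` → out = 7
So out = 7

Answer: 7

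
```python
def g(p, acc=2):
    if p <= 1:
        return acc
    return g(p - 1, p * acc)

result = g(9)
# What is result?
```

Accumulator trace (n, acc): (9, 2) -> (8, 18) -> (7, 144) -> (6, 1008) -> (5, 6048) -> (4, 30240) -> (3, 120960) -> (2, 362880) -> (1, 725760) -> return 725760

Answer: 725760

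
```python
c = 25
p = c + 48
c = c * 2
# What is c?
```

Trace:
`c = 25` → c = 25
`p = c + 48` → p = 73
`c = c * 2` → c = 50
So c = 50

Answer: 50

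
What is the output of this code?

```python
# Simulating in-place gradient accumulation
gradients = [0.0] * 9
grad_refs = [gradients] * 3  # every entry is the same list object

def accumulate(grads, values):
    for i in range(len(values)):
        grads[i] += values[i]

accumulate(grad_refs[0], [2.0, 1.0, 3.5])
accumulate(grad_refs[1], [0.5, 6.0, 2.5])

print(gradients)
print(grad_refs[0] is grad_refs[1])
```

Key concept: gradient accumulation aliasing.
Step by step:
`gradients = [0.0] * 9` → gradients = [0.0, 0.0, 0.0, 0.0, 0.0, 0.0, 0.0, 0.0, 0.0]
`grad_refs = [gradients] * 3` → grad_refs = [[0.0, 0.0, 0.0, 0.0, 0.0, 0.0, 0.0, 0.0, 0.0], [0.0, 0.0, 0.0, 0.0, 0.0, 0.0, 0.0, 0.0, 0.0], [0.0, 0.0, 0.0, 0.0, 0.0, 0.0, 0.0, 0.0, 0.0]]
`accumulate(grad_refs[0], [2.0, 1.0, 3.5])` → gradients = [2.0, 1.0, 3.5, 0.0, 0.0, 0.0, 0.0, 0.0, 0.0]; grad_refs = [[2.0, 1.0, 3.5, 0.0, 0.0, 0.0, 0.0, 0.0, 0.0], [2.0, 1.0, 3.5, 0.0, 0.0, 0.0, 0.0, 0.0, 0.0], [2.0, 1.0, 3.5, 0.0, 0.0, 0.0, 0.0, 0.0, 0.0]]
`accumulate(grad_refs[1], [0.5, 6.0, 2.5])` → gradients = [2.5, 7.0, 6.0, 0.0, 0.0, 0.0, 0.0, 0.0, 0.0]; grad_refs = [[2.5, 7.0, 6.0, 0.0, 0.0, 0.0, 0.0, 0.0, 0.0], [2.5, 7.0, 6.0, 0.0, 0.0, 0.0, 0.0, 0.0, 0.0], [2.5, 7.0, 6.0, 0.0, 0.0, 0.0, 0.0, 0.0, 0.0]]
`print(gradients)` → prints [2.5, 7.0, 6.0, 0.0, 0.0, 0.0, 0.0, 0.0, 0.0]
`print(grad_refs[0] is grad_refs[1])` → prints True

Answer:
[2.5, 7.0, 6.0, 0.0, 0.0, 0.0, 0.0, 0.0, 0.0]
True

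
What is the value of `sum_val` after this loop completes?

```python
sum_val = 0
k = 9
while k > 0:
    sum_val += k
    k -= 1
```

Sum 9 down to 1
`sum_val` takes the values: 0 → 9 → 17 → 24 → 30 → 35 → 39 → 42 → 44 → 45

Answer: 45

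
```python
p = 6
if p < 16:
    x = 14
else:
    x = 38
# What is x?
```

Trace:
`p = 6` → p = 6
`if p < 16: ...` → p < 16 is True → x = 14
So x = 14

Answer: 14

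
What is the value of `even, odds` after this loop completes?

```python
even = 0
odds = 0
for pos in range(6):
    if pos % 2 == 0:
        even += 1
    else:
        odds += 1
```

Count evens and odds in range(6)
`even, odds` takes the values: (0, 0) → (1, 0) → (1, 1) → (2, 1) → (2, 2) → (3, 2) → (3, 3)

Answer: 3, 3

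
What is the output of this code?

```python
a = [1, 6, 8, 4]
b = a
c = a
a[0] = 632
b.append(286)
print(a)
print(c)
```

Key concept: multiple aliases.
Step by step:
`a = [1, 6, 8, 4]` → a = [1, 6, 8, 4]
`b = a` → b = [1, 6, 8, 4] (same object as a)
`c = a` → c = [1, 6, 8, 4] (same object as a, b)
`a[0] = 632` → a = [632, 6, 8, 4] (same object as b, c); b = [632, 6, 8, 4] (same object as a, c); c = [632, 6, 8, 4] (same object as a, b)
`b.append(286)` → a = [632, 6, 8, 4, 286] (same object as b, c); b = [632, 6, 8, 4, 286] (same object as a, c); c = [632, 6, 8, 4, 286] (same object as a, b)
`print(a)` → prints [632, 6, 8, 4, 286]
`print(c)` → prints [632, 6, 8, 4, 286]

Answer:
[632, 6, 8, 4, 286]
[632, 6, 8, 4, 286]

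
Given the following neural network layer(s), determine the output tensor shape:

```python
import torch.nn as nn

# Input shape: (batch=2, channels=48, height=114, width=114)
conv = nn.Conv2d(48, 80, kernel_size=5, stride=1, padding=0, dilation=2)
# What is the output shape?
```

Input: (2, 48, 114, 114) -> Output: (2, 80, 106, 106)

Answer: (2, 80, 106, 106)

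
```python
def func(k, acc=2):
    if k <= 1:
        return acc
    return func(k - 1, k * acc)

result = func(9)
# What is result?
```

Accumulator trace (n, acc): (9, 2) -> (8, 18) -> (7, 144) -> (6, 1008) -> (5, 6048) -> (4, 30240) -> (3, 120960) -> (2, 362880) -> (1, 725760) -> return 725760

Answer: 725760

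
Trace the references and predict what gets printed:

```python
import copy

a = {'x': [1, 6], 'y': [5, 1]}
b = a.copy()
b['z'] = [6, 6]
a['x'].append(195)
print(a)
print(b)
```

Key concept: shallow copy of dict with mutable values.
Step by step:
`a = {'x': [1, 6], 'y': [5, 1]}` → a = {'x': [1, 6], 'y': [5, 1]}
`b = a.copy()` → b = {'x': [1, 6], 'y': [5, 1]}
`b['z'] = [6, 6]` → b = {'x': [1, 6], 'y': [5, 1], 'z': [6, 6]}
`a['x'].append(195)` → a = {'x': [1, 6, 195], 'y': [5, 1]}; b = {'x': [1, 6, 195], 'y': [5, 1], 'z': [6, 6]}
`print(a)` → prints {'x': [1, 6, 195], 'y': [5, 1]}
`print(b)` → prints {'x': [1, 6, 195], 'y': [5, 1], 'z': [6, 6]}

Answer:
{'x': [1, 6, 195], 'y': [5, 1]}
{'x': [1, 6, 195], 'y': [5, 1], 'z': [6, 6]}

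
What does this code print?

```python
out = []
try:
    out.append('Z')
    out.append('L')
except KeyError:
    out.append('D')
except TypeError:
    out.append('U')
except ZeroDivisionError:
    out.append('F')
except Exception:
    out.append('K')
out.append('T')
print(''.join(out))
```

Execution trace: 'Z' (try body) → 'L' (try body, no exception) → 'T' (after the try/except). Output: ZLT

Answer: ZLT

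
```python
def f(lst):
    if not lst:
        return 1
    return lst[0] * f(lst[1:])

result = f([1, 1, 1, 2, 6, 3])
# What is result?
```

Product over [1, 1, 1, 2, 6, 3] = 1 * 1 * 1 * 2 * 6 * 3 = 36

Answer: 36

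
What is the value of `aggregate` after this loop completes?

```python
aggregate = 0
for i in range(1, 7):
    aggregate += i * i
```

Sum of squares 1² to 6² = 91
`aggregate` takes the values: 0 → 1 → 5 → 14 → 30 → 55 → 91

Answer: 91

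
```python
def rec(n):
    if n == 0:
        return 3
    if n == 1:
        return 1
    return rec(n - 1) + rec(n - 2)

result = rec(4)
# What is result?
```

Build up from base cases: rec(0)=3, rec(1)=1, rec(2)=4, rec(3)=5, rec(4)=9

Answer: 9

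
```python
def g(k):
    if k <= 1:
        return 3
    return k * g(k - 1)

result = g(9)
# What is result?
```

g(9) = 9 * 8 * 7 * 6 * 5 * 4 * 3 * 2 * 3 = 1088640

Answer: 1088640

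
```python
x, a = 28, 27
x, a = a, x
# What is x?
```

Trace:
`x, a = 28, 27` → x = 28; a = 27
`x, a = a, x` → x = 27; a = 28
So x = 27

Answer: 27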